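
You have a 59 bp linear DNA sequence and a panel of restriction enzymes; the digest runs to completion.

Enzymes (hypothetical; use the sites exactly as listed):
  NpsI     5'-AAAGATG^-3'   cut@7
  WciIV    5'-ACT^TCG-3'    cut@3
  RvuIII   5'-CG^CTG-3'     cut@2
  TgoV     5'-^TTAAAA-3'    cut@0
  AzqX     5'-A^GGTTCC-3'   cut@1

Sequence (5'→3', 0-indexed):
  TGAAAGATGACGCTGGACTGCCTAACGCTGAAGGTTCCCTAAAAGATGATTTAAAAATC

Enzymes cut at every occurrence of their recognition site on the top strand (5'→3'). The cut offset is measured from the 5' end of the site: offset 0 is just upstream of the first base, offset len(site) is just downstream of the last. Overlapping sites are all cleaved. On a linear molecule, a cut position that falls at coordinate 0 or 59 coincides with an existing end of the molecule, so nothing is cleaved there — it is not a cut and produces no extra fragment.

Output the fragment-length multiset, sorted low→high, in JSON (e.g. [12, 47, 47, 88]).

[2,3,5,9,9,15,16]

Site scan:
  NpsI (AAAGATG, off=7): starts [2, 41] → cuts [9, 48]
  WciIV (ACTTCG, off=3): no sites
  RvuIII (CGCTG, off=2): starts [10, 25] → cuts [12, 27]
  TgoV (TTAAAA, off=0): starts [50] → cuts [50]
  AzqX (AGGTTCC, off=1): starts [31] → cuts [32]

All cut coordinates (distinct, sorted): [9, 12, 27, 32, 48, 50]

Fragments:
  [0,9): 9 bp
  [9,12): 3 bp
  [12,27): 15 bp
  [27,32): 5 bp
  [32,48): 16 bp
  [48,50): 2 bp
  [50,59): 9 bp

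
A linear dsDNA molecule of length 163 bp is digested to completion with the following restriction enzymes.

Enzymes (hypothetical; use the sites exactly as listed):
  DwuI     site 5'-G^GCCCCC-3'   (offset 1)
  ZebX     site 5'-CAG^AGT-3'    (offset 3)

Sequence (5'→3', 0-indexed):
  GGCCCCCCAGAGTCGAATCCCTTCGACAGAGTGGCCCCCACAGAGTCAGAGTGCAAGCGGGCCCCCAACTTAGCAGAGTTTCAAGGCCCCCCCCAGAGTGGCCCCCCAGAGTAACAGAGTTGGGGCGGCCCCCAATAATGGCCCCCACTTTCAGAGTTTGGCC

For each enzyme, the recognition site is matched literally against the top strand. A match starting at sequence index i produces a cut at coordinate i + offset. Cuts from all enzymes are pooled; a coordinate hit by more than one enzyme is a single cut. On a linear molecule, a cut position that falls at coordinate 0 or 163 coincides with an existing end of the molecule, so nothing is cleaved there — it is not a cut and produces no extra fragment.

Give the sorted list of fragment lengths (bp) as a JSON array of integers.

Scan for sites:
  DwuI (GGCCCCC, off=1): starts [0, 32, 59, 84, 99, 126, 139] → cuts [1, 33, 60, 85, 100, 127, 140]
  ZebX (CAGAGT, off=3): starts [7, 26, 40, 46, 73, 93, 106, 114, 151] → cuts [10, 29, 43, 49, 76, 96, 109, 117, 154]

Pooled cuts: [1, 10, 29, 33, 43, 49, 60, 76, 85, 96, 100, 109, 117, 127, 140, 154]

Fragment lengths:
  [0,1): 1 bp
  [1,10): 9 bp
  [10,29): 19 bp
  [29,33): 4 bp
  [33,43): 10 bp
  [43,49): 6 bp
  [49,60): 11 bp
  [60,76): 16 bp
  [76,85): 9 bp
  [85,96): 11 bp
  [96,100): 4 bp
  [100,109): 9 bp
  [109,117): 8 bp
  [117,127): 10 bp
  [127,140): 13 bp
  [140,154): 14 bp
  [154,163): 9 bp

[1,4,4,6,8,9,9,9,9,10,10,11,11,13,14,16,19]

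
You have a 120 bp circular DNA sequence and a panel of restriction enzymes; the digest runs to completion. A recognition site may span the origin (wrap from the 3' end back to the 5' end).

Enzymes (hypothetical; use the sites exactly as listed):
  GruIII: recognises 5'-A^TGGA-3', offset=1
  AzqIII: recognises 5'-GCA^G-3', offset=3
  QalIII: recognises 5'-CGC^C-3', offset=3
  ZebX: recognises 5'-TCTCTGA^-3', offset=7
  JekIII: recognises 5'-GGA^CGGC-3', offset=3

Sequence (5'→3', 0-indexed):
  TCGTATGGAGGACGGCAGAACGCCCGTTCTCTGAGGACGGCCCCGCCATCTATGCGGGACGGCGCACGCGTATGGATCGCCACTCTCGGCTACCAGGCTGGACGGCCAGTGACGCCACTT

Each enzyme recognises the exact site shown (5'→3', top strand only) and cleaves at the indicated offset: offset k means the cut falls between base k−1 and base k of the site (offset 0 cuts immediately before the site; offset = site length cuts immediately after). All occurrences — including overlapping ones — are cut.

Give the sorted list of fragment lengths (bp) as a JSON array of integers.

Site scan:
  GruIII ATGGA/1: at [4, 71] ⇒ [5, 72]
  AzqIII GCAG/3: at [14] ⇒ [17]
  QalIII CGCC/3: at [20, 43, 77, 112] ⇒ [23, 46, 80, 115]
  ZebX TCTCTGA/7: at [27] ⇒ [34]
  JekIII GGACGGC/3: at [9, 34, 56, 99] ⇒ [12, 37, 59, 102]

Pooled cuts: [5, 12, 17, 23, 34, 37, 46, 59, 72, 80, 102, 115]

Fragments:
  5→12: 7 bp
  12→17: 5 bp
  17→23: 6 bp
  23→34: 11 bp
  34→37: 3 bp
  37→46: 9 bp
  46→59: 13 bp
  59→72: 13 bp
  72→80: 8 bp
  80→102: 22 bp
  102→115: 13 bp
  115→5 (wrap): 120-115+5 = 10 bp

[3,5,6,7,8,9,10,11,13,13,13,22]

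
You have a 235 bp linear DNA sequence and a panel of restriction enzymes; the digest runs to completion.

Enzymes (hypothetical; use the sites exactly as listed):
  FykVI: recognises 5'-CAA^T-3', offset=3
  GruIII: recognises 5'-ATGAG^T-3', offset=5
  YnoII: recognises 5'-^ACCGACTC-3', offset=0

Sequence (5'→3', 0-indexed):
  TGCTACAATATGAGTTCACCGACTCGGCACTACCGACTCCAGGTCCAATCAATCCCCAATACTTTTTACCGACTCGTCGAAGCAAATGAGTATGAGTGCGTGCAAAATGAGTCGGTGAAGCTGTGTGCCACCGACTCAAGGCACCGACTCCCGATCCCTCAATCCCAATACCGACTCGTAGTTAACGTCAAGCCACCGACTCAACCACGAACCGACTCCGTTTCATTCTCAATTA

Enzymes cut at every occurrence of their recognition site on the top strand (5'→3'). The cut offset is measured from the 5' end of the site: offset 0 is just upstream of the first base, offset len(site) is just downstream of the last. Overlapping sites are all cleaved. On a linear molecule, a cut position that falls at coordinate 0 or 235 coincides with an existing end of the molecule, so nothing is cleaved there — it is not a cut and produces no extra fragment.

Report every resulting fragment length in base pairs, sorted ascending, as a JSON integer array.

Scan for sites:
  FykVI (CAAT, off=3): starts [5, 45, 49, 56, 159, 165, 229] → cuts [8, 48, 52, 59, 162, 168, 232]
  GruIII (ATGAGT, off=5): starts [9, 85, 91, 106] → cuts [14, 90, 96, 111]
  YnoII (ACCGACTC, off=0): starts [17, 31, 67, 129, 142, 169, 194, 210] → cuts [17, 31, 67, 129, 142, 169, 194, 210]

Pooled cuts: [8, 14, 17, 31, 48, 52, 59, 67, 90, 96, 111, 129, 142, 162, 168, 169, 194, 210, 232]

Fragment lengths:
  [0,8): 8 bp
  [8,14): 6 bp
  [14,17): 3 bp
  [17,31): 14 bp
  [31,48): 17 bp
  [48,52): 4 bp
  [52,59): 7 bp
  [59,67): 8 bp
  [67,90): 23 bp
  [90,96): 6 bp
  [96,111): 15 bp
  [111,129): 18 bp
  [129,142): 13 bp
  [142,162): 20 bp
  [162,168): 6 bp
  [168,169): 1 bp
  [169,194): 25 bp
  [194,210): 16 bp
  [210,232): 22 bp
  [232,235): 3 bp

[1,3,3,4,6,6,6,7,8,8,13,14,15,16,17,18,20,22,23,25]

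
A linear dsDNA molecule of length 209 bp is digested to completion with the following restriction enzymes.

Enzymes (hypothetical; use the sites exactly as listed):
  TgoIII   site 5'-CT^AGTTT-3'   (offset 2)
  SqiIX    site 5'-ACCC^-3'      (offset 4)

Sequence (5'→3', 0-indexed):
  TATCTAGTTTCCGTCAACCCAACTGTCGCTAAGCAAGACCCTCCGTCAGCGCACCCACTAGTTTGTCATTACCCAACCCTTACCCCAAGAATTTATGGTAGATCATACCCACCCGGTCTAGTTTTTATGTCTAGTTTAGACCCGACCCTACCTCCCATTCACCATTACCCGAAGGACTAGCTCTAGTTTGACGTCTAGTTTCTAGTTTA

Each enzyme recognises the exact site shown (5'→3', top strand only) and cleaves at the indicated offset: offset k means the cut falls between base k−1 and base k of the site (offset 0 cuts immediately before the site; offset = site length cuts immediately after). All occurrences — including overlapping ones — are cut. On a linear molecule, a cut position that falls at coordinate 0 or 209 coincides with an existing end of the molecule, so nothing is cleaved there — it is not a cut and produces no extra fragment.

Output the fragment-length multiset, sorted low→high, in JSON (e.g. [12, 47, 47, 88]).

[3,4,5,5,5,5,6,6,7,11,12,13,14,15,15,15,21,22,25]

Site scan:
  TgoIII (CTAGTTT, off=2): starts [3, 57, 117, 130, 182, 194, 201] → cuts [5, 59, 119, 132, 184, 196, 203]
  SqiIX (ACCC, off=4): starts [16, 37, 52, 70, 75, 81, 106, 110, 139, 144, 166] → cuts [20, 41, 56, 74, 79, 85, 110, 114, 143, 148, 170]

All cut coordinates (distinct, sorted): [5, 20, 41, 56, 59, 74, 79, 85, 110, 114, 119, 132, 143, 148, 170, 184, 196, 203]

Fragment lengths:
  [0,5): 5 bp
  [5,20): 15 bp
  [20,41): 21 bp
  [41,56): 15 bp
  [56,59): 3 bp
  [59,74): 15 bp
  [74,79): 5 bp
  [79,85): 6 bp
  [85,110): 25 bp
  [110,114): 4 bp
  [114,119): 5 bp
  [119,132): 13 bp
  [132,143): 11 bp
  [143,148): 5 bp
  [148,170): 22 bp
  [170,184): 14 bp
  [184,196): 12 bp
  [196,203): 7 bp
  [203,209): 6 bp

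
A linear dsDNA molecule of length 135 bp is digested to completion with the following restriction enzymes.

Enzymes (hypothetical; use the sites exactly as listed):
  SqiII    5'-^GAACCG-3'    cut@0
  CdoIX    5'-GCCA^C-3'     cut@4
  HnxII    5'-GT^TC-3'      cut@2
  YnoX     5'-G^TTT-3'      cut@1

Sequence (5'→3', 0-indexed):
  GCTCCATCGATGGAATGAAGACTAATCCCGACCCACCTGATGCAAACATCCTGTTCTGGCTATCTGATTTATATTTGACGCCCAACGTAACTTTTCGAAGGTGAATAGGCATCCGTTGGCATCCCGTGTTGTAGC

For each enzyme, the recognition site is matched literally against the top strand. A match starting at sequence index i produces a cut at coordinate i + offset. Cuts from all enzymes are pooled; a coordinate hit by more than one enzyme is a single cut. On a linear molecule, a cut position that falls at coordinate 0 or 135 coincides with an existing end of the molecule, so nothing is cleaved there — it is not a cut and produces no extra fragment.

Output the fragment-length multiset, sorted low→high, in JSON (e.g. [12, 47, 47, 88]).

Site scan:
  SqiII (GAACCG, off=0): no sites
  CdoIX (GCCAC, off=4): no sites
  HnxII (GTTC, off=2): starts [52] → cuts [54]
  YnoX (GTTT, off=1): no sites

All cut coordinates (distinct, sorted): [54]

Fragments:
  [0,54): 54 bp
  [54,135): 81 bp

[54,81]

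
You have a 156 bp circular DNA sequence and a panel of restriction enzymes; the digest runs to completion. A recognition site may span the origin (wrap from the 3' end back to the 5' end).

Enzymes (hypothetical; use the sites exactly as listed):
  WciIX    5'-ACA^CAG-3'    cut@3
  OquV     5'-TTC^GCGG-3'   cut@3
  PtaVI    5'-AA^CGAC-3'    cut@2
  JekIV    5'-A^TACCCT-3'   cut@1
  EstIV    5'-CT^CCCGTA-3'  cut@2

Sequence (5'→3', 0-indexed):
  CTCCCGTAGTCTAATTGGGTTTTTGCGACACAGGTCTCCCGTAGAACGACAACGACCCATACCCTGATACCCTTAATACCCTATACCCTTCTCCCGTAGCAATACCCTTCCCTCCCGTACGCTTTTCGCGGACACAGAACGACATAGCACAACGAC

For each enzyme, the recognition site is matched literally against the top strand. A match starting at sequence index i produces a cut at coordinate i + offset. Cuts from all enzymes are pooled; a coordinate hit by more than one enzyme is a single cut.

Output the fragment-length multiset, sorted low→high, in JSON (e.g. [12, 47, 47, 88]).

[5,6,6,7,7,7,7,8,9,9,9,10,11,13,14,28]

Per-enzyme occurrences:
  WciIX (ACACAG, off=3): starts [27, 131] → cuts [30, 134]
  OquV (TTCGCGG, off=3): starts [124] → cuts [127]
  PtaVI (AACGAC, off=2): starts [44, 50, 137, 150] → cuts [46, 52, 139, 152]
  JekIV (ATACCCT, off=1): starts [58, 66, 75, 82, 101] → cuts [59, 67, 76, 83, 102]
  EstIV (CTCCCGTA, off=2): starts [0, 35, 90, 111] → cuts [2, 37, 92, 113]

Pooled cuts: [2, 30, 37, 46, 52, 59, 67, 76, 83, 92, 102, 113, 127, 134, 139, 152]

Fragment lengths:
  2→30: 28 bp
  30→37: 7 bp
  37→46: 9 bp
  46→52: 6 bp
  52→59: 7 bp
  59→67: 8 bp
  67→76: 9 bp
  76→83: 7 bp
  83→92: 9 bp
  92→102: 10 bp
  102→113: 11 bp
  113→127: 14 bp
  127→134: 7 bp
  134→139: 5 bp
  139→152: 13 bp
  152→2 (wrap): 156-152+2 = 6 bp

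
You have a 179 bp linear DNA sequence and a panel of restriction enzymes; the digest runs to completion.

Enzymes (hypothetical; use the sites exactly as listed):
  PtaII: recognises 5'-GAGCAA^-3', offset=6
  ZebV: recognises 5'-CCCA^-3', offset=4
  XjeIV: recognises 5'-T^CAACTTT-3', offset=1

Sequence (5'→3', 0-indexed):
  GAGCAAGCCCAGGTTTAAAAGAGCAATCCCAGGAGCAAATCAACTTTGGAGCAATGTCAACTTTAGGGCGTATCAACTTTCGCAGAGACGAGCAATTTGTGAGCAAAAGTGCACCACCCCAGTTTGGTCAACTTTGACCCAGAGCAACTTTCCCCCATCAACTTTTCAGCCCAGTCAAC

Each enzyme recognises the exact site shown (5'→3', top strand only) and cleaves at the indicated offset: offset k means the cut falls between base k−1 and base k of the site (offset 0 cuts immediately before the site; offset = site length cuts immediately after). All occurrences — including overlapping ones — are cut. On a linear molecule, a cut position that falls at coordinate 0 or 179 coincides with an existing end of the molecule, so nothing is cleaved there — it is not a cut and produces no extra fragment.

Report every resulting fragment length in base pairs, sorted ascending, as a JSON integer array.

Per-enzyme occurrences:
  PtaII (GAGCAA, off=6): starts [0, 20, 32, 48, 89, 100, 141] → cuts [6, 26, 38, 54, 95, 106, 147]
  ZebV (CCCA, off=4): starts [7, 27, 117, 137, 153, 169] → cuts [11, 31, 121, 141, 157, 173]
  XjeIV (TCAACTTT, off=1): starts [39, 56, 72, 127, 157] → cuts [40, 57, 73, 128, 158]

Pooled cuts: [6, 11, 26, 31, 38, 40, 54, 57, 73, 95, 106, 121, 128, 141, 147, 157, 158, 173]

Fragment lengths:
  [0,6): 6 bp
  [6,11): 5 bp
  [11,26): 15 bp
  [26,31): 5 bp
  [31,38): 7 bp
  [38,40): 2 bp
  [40,54): 14 bp
  [54,57): 3 bp
  [57,73): 16 bp
  [73,95): 22 bp
  [95,106): 11 bp
  [106,121): 15 bp
  [121,128): 7 bp
  [128,141): 13 bp
  [141,147): 6 bp
  [147,157): 10 bp
  [157,158): 1 bp
  [158,173): 15 bp
  [173,179): 6 bp

[1,2,3,5,5,6,6,6,7,7,10,11,13,14,15,15,15,16,22]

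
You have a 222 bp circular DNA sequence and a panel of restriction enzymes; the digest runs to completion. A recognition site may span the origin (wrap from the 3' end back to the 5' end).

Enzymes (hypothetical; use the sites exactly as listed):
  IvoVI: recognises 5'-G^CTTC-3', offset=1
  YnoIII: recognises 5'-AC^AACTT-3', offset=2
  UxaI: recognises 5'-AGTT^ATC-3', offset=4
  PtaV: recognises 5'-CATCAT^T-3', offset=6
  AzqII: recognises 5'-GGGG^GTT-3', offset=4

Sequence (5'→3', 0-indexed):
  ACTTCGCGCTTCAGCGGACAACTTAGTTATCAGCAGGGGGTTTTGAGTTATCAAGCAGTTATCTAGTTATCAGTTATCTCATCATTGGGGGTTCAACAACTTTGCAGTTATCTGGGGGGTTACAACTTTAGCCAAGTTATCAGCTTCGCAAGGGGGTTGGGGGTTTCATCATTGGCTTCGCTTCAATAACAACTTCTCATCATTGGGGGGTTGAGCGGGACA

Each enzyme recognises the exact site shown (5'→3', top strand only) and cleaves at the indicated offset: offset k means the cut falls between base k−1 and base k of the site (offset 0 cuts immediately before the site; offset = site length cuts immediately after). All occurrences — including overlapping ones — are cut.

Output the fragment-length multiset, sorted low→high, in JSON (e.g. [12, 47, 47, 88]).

[3,5,5,5,5,6,7,7,7,8,9,9,9,10,10,10,10,11,11,11,12,12,12,13,15]

Site scan:
  IvoVI (GCTTC, off=1): starts [7, 142, 174, 179] → cuts [8, 143, 175, 180]
  YnoIII (ACAACTT, off=2): starts [17, 95, 121, 188, 219] → cuts [19, 97, 123, 190, 221]
  UxaI (AGTTATC, off=4): starts [24, 45, 56, 64, 71, 105, 134] → cuts [28, 49, 60, 68, 75, 109, 138]
  PtaV (CATCATT, off=6): starts [79, 166, 197] → cuts [85, 172, 203]
  AzqII (GGGGGTT, off=4): starts [35, 86, 114, 151, 158, 205] → cuts [39, 90, 118, 155, 162, 209]

All cut coordinates (distinct, sorted): [8, 19, 28, 39, 49, 60, 68, 75, 85, 90, 97, 109, 118, 123, 138, 143, 155, 162, 172, 175, 180, 190, 203, 209, 221]

Fragment lengths:
  8→19: 11 bp
  19→28: 9 bp
  28→39: 11 bp
  39→49: 10 bp
  49→60: 11 bp
  60→68: 8 bp
  68→75: 7 bp
  75→85: 10 bp
  85→90: 5 bp
  90→97: 7 bp
  97→109: 12 bp
  109→118: 9 bp
  118→123: 5 bp
  123→138: 15 bp
  138→143: 5 bp
  143→155: 12 bp
  155→162: 7 bp
  162→172: 10 bp
  172→175: 3 bp
  175→180: 5 bp
  180→190: 10 bp
  190→203: 13 bp
  203→209: 6 bp
  209→221: 12 bp
  221→8 (wrap): 222-221+8 = 9 bp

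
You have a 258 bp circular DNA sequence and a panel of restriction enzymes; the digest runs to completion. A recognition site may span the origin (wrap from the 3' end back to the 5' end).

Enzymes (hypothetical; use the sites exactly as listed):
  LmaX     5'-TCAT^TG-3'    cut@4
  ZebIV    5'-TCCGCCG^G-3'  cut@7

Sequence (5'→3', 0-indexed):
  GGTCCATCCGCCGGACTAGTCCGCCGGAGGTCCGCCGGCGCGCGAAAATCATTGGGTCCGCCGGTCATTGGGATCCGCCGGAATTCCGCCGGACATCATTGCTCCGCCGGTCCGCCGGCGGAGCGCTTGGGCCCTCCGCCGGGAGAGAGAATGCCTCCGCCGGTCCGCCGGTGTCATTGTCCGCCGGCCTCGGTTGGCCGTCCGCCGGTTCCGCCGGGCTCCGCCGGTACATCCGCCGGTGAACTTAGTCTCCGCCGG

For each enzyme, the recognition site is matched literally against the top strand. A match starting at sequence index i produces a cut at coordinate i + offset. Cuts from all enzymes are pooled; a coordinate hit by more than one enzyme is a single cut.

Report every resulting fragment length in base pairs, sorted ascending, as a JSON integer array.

[5,7,8,8,8,9,9,10,10,11,11,11,12,12,13,14,15,19,21,21,24]

Site scan:
  LmaX TCATTG/4: at [48, 64, 95, 173] ⇒ [52, 68, 99, 177]
  ZebIV TCCGCCGG/7: at [6, 19, 30, 56, 73, 84, 102, 110, 134, 155, 163, 179, 200, 209, 219, 231, 250] ⇒ [13, 26, 37, 63, 80, 91, 109, 117, 141, 162, 170, 186, 207, 216, 226, 238, 257]

Pooled cuts: [13, 26, 37, 52, 63, 68, 80, 91, 99, 109, 117, 141, 162, 170, 177, 186, 207, 216, 226, 238, 257]

Fragment lengths:
  13→26: 13 bp
  26→37: 11 bp
  37→52: 15 bp
  52→63: 11 bp
  63→68: 5 bp
  68→80: 12 bp
  80→91: 11 bp
  91→99: 8 bp
  99→109: 10 bp
  109→117: 8 bp
  117→141: 24 bp
  141→162: 21 bp
  162→170: 8 bp
  170→177: 7 bp
  177→186: 9 bp
  186→207: 21 bp
  207→216: 9 bp
  216→226: 10 bp
  226→238: 12 bp
  238→257: 19 bp
  257→13 (wrap): 258-257+13 = 14 bp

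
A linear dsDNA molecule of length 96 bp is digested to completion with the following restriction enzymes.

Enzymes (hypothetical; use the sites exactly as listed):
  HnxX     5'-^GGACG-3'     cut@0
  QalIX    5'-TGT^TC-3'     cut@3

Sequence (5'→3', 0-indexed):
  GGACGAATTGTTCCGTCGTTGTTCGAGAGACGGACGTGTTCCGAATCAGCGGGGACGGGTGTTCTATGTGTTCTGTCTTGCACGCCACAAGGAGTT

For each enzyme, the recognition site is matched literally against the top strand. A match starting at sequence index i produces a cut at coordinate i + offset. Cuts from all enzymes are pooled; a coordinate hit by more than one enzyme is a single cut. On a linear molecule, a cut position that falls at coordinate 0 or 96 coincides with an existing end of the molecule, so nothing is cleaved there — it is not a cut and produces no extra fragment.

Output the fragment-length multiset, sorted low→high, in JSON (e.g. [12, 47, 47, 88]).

[8,9,9,10,11,11,13,25]

Scan for sites:
  HnxX GGACG/0: at [0, 31, 52] ⇒ [31, 52] (position 0 is a terminus of the linear molecule — no cut)
  QalIX TGTTC/3: at [8, 19, 36, 59, 68] ⇒ [11, 22, 39, 62, 71]

All cut coordinates (distinct, sorted): [11, 22, 31, 39, 52, 62, 71]

Fragment lengths:
  [0,11): 11 bp
  [11,22): 11 bp
  [22,31): 9 bp
  [31,39): 8 bp
  [39,52): 13 bp
  [52,62): 10 bp
  [62,71): 9 bp
  [71,96): 25 bp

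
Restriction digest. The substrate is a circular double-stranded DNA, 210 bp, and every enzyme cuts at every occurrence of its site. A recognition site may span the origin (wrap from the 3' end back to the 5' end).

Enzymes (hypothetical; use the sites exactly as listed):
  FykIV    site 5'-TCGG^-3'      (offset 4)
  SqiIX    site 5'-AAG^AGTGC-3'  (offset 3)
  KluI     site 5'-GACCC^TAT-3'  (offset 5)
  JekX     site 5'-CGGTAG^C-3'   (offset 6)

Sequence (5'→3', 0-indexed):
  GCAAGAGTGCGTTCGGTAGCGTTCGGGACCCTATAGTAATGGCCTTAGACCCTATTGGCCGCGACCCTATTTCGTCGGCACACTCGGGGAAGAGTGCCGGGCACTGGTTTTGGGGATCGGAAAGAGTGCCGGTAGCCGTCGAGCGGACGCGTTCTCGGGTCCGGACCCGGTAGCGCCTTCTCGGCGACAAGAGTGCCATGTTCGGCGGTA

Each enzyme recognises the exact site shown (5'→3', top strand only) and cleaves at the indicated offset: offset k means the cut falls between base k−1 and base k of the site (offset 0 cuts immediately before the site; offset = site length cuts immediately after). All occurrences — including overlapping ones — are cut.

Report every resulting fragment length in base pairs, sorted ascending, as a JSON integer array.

Scan for sites:
  FykIV (TCGG, off=4): starts [12, 22, 74, 83, 116, 154, 180, 201] → cuts [16, 26, 78, 87, 120, 158, 184, 205]
  SqiIX (AAGAGTGC, off=3): starts [2, 89, 121, 188] → cuts [5, 92, 124, 191]
  KluI (GACCCTAT, off=5): starts [26, 47, 62] → cuts [31, 52, 67]
  JekX (CGGTAGC, off=6): starts [13, 129, 167, 205] → cuts [1, 19, 135, 173]

Pooled cuts: [1, 5, 16, 19, 26, 31, 52, 67, 78, 87, 92, 120, 124, 135, 158, 173, 184, 191, 205]

Fragments:
  1→5: 4 bp
  5→16: 11 bp
  16→19: 3 bp
  19→26: 7 bp
  26→31: 5 bp
  31→52: 21 bp
  52→67: 15 bp
  67→78: 11 bp
  78→87: 9 bp
  87→92: 5 bp
  92→120: 28 bp
  120→124: 4 bp
  124→135: 11 bp
  135→158: 23 bp
  158→173: 15 bp
  173→184: 11 bp
  184→191: 7 bp
  191→205: 14 bp
  205→1 (wrap): 210-205+1 = 6 bp

[3,4,4,5,5,6,7,7,9,11,11,11,11,14,15,15,21,23,28]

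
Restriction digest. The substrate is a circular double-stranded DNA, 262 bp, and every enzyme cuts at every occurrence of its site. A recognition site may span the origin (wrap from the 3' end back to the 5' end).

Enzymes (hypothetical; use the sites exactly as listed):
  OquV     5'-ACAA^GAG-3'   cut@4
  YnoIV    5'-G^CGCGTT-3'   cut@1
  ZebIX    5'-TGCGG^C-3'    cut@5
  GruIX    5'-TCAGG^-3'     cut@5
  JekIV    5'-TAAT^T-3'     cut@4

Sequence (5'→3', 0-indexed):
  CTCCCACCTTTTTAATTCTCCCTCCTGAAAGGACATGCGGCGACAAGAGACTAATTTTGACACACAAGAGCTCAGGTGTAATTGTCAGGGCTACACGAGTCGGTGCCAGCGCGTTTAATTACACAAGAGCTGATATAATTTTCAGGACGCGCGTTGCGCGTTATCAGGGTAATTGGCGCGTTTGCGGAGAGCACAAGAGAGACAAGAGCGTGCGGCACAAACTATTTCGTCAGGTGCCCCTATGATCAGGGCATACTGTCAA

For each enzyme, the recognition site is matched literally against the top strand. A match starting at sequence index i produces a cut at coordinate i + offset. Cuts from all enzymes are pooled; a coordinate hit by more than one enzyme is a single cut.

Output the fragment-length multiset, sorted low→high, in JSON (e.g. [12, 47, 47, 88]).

[3,3,5,6,6,7,7,7,7,9,9,9,10,10,12,12,13,16,19,20,20,24,28]

Per-enzyme occurrences:
  OquV ACAAGAG/4: at [42, 63, 122, 192, 201] ⇒ [46, 67, 126, 196, 205]
  YnoIV GCGCGTT/1: at [108, 148, 155, 175] ⇒ [109, 149, 156, 176]
  ZebIX TGCGGC/5: at [35, 210] ⇒ [40, 215]
  GruIX TCAGG/5: at [71, 84, 141, 163, 229, 245] ⇒ [76, 89, 146, 168, 234, 250]
  JekIV TAATT/4: at [12, 51, 78, 115, 135, 169] ⇒ [16, 55, 82, 119, 139, 173]

Pooled cuts: [16, 40, 46, 55, 67, 76, 82, 89, 109, 119, 126, 139, 146, 149, 156, 168, 173, 176, 196, 205, 215, 234, 250]

Fragments:
  16→40: 24 bp
  40→46: 6 bp
  46→55: 9 bp
  55→67: 12 bp
  67→76: 9 bp
  76→82: 6 bp
  82→89: 7 bp
  89→109: 20 bp
  109→119: 10 bp
  119→126: 7 bp
  126→139: 13 bp
  139→146: 7 bp
  146→149: 3 bp
  149→156: 7 bp
  156→168: 12 bp
  168→173: 5 bp
  173→176: 3 bp
  176→196: 20 bp
  196→205: 9 bp
  205→215: 10 bp
  215→234: 19 bp
  234→250: 16 bp
  250→16 (wrap): 262-250+16 = 28 bp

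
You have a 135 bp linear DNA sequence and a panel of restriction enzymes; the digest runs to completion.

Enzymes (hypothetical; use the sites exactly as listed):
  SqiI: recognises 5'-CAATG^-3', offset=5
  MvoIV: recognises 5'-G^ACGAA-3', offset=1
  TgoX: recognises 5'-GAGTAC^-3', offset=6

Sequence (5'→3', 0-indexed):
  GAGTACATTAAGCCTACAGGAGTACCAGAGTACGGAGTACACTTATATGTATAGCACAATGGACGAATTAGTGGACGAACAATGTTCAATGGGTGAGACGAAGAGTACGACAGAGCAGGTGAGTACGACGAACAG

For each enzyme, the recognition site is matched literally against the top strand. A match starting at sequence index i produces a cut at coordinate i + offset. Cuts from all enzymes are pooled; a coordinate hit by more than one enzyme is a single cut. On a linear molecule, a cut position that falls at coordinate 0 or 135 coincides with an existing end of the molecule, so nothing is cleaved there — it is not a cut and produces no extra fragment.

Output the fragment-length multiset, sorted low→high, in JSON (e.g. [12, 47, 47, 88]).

Site scan:
  SqiI (CAATG, off=5): starts [56, 79, 86] → cuts [61, 84, 91]
  MvoIV (GACGAA, off=1): starts [61, 73, 96, 126] → cuts [62, 74, 97, 127]
  TgoX (GAGTAC, off=6): starts [0, 19, 27, 34, 102, 120] → cuts [6, 25, 33, 40, 108, 126]

Pooled cuts: [6, 25, 33, 40, 61, 62, 74, 84, 91, 97, 108, 126, 127]

Fragment lengths:
  [0,6): 6 bp
  [6,25): 19 bp
  [25,33): 8 bp
  [33,40): 7 bp
  [40,61): 21 bp
  [61,62): 1 bp
  [62,74): 12 bp
  [74,84): 10 bp
  [84,91): 7 bp
  [91,97): 6 bp
  [97,108): 11 bp
  [108,126): 18 bp
  [126,127): 1 bp
  [127,135): 8 bp

[1,1,6,6,7,7,8,8,10,11,12,18,19,21]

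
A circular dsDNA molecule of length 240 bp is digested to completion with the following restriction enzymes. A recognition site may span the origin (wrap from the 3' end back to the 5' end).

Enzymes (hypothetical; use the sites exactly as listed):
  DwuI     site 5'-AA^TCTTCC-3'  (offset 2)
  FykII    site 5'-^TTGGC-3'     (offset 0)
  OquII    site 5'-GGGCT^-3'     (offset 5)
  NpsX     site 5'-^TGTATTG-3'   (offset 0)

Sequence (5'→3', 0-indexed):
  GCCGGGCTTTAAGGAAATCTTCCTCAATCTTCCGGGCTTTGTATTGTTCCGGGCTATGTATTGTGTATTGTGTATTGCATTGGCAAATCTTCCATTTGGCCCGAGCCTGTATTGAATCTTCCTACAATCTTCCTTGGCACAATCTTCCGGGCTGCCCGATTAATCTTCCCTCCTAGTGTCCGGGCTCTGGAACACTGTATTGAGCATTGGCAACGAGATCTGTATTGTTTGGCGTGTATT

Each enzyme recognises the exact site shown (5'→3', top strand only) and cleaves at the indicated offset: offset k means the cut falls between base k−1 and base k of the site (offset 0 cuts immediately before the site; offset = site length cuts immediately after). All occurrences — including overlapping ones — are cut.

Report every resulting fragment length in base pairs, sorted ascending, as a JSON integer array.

Scan for sites:
  DwuI (AATCTTCC, off=2): starts [15, 25, 85, 114, 125, 140, 161] → cuts [17, 27, 87, 116, 127, 142, 163]
  FykII (TTGGC, off=0): starts [79, 95, 133, 206, 228] → cuts [79, 95, 133, 206, 228]
  OquII (GGGCT, off=5): starts [3, 33, 50, 148, 181] → cuts [8, 38, 55, 153, 186]
  NpsX (TGTATTG, off=0): starts [39, 56, 63, 70, 107, 195, 220, 234] → cuts [39, 56, 63, 70, 107, 195, 220, 234]

Pooled cuts: [8, 17, 27, 38, 39, 55, 56, 63, 70, 79, 87, 95, 107, 116, 127, 133, 142, 153, 163, 186, 195, 206, 220, 228, 234]

Fragment lengths:
  8→17: 9 bp
  17→27: 10 bp
  27→38: 11 bp
  38→39: 1 bp
  39→55: 16 bp
  55→56: 1 bp
  56→63: 7 bp
  63→70: 7 bp
  70→79: 9 bp
  79→87: 8 bp
  87→95: 8 bp
  95→107: 12 bp
  107→116: 9 bp
  116→127: 11 bp
  127→133: 6 bp
  133→142: 9 bp
  142→153: 11 bp
  153→163: 10 bp
  163→186: 23 bp
  186→195: 9 bp
  195→206: 11 bp
  206→220: 14 bp
  220→228: 8 bp
  228→234: 6 bp
  234→8 (wrap): 240-234+8 = 14 bp

[1,1,6,6,7,7,8,8,8,9,9,9,9,9,10,10,11,11,11,11,12,14,14,16,23]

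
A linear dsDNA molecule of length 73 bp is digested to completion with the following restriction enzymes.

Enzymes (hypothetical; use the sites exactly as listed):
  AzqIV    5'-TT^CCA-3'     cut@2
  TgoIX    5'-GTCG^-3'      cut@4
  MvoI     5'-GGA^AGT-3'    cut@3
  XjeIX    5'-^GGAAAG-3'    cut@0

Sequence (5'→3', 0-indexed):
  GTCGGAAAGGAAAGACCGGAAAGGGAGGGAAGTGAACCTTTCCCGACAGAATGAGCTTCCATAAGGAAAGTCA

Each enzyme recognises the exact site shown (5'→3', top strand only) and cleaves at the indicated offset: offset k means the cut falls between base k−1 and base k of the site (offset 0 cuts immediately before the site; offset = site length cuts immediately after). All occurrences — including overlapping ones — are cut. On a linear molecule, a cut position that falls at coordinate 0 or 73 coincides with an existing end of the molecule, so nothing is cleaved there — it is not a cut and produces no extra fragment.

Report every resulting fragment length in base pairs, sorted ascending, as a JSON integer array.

Per-enzyme occurrences:
  AzqIV TTCCA/2: at [56] ⇒ [58]
  TgoIX GTCG/4: at [0] ⇒ [4]
  MvoI GGAAGT/3: at [27] ⇒ [30]
  XjeIX GGAAAG/0: at [3, 8, 17, 64] ⇒ [3, 8, 17, 64]

All cut coordinates (distinct, sorted): [3, 4, 8, 17, 30, 58, 64]

Fragment lengths:
  [0,3): 3 bp
  [3,4): 1 bp
  [4,8): 4 bp
  [8,17): 9 bp
  [17,30): 13 bp
  [30,58): 28 bp
  [58,64): 6 bp
  [64,73): 9 bp

[1,3,4,6,9,9,13,28]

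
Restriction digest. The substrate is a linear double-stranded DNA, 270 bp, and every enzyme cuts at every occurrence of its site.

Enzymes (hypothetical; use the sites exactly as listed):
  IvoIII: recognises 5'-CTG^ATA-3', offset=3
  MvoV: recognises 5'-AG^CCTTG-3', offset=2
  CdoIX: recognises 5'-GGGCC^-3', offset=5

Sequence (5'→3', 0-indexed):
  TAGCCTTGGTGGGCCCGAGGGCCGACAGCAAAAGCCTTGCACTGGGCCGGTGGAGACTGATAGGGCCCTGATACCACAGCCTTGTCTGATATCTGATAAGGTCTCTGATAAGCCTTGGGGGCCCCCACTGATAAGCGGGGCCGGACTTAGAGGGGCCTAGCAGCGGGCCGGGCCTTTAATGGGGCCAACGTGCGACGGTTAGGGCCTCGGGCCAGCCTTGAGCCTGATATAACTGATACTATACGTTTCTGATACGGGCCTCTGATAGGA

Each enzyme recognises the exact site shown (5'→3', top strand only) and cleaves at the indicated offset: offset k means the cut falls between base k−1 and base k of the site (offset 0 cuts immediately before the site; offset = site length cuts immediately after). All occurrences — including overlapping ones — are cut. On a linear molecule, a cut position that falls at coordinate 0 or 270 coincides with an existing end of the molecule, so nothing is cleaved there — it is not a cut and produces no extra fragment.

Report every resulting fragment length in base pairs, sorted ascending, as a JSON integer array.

Site scan:
  IvoIII CTGATA/3: at [56, 67, 85, 92, 104, 127, 223, 232, 248, 261] ⇒ [59, 70, 88, 95, 107, 130, 226, 235, 251, 264]
  MvoV AGCCTTG/2: at [1, 32, 77, 110, 213] ⇒ [3, 34, 79, 112, 215]
  CdoIX GGGCC/5: at [10, 18, 43, 62, 118, 137, 152, 164, 169, 181, 201, 208, 255] ⇒ [15, 23, 48, 67, 123, 142, 157, 169, 174, 186, 206, 213, 260]

All cut coordinates (distinct, sorted): [3, 15, 23, 34, 48, 59, 67, 70, 79, 88, 95, 107, 112, 123, 130, 142, 157, 169, 174, 186, 206, 213, 215, 226, 235, 251, 260, 264]

Fragments:
  [0,3): 3 bp
  [3,15): 12 bp
  [15,23): 8 bp
  [23,34): 11 bp
  [34,48): 14 bp
  [48,59): 11 bp
  [59,67): 8 bp
  [67,70): 3 bp
  [70,79): 9 bp
  [79,88): 9 bp
  [88,95): 7 bp
  [95,107): 12 bp
  [107,112): 5 bp
  [112,123): 11 bp
  [123,130): 7 bp
  [130,142): 12 bp
  [142,157): 15 bp
  [157,169): 12 bp
  [169,174): 5 bp
  [174,186): 12 bp
  [186,206): 20 bp
  [206,213): 7 bp
  [213,215): 2 bp
  [215,226): 11 bp
  [226,235): 9 bp
  [235,251): 16 bp
  [251,260): 9 bp
  [260,264): 4 bp
  [264,270): 6 bp

[2,3,3,4,5,5,6,7,7,7,8,8,9,9,9,9,11,11,11,11,12,12,12,12,12,14,15,16,20]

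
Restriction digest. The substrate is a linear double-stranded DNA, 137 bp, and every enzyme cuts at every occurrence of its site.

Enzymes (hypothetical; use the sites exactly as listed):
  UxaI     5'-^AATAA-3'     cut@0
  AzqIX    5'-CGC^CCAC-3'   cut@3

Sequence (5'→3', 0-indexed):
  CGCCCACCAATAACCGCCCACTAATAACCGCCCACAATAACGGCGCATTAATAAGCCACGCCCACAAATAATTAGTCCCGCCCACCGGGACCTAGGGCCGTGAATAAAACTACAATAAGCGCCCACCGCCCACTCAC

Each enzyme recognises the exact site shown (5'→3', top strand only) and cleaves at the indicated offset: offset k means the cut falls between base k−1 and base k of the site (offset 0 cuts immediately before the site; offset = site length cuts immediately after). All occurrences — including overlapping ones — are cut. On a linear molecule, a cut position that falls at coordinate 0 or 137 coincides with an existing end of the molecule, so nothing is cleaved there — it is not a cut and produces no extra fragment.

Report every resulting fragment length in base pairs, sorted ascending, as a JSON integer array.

Site scan:
  UxaI AATAA/0: at [8, 22, 35, 49, 66, 102, 113] ⇒ [8, 22, 35, 49, 66, 102, 113]
  AzqIX CGCCCAC/3: at [0, 14, 28, 58, 78, 119, 126] ⇒ [3, 17, 31, 61, 81, 122, 129]

Pooled cuts: [3, 8, 17, 22, 31, 35, 49, 61, 66, 81, 102, 113, 122, 129]

Fragments:
  [0,3): 3 bp
  [3,8): 5 bp
  [8,17): 9 bp
  [17,22): 5 bp
  [22,31): 9 bp
  [31,35): 4 bp
  [35,49): 14 bp
  [49,61): 12 bp
  [61,66): 5 bp
  [66,81): 15 bp
  [81,102): 21 bp
  [102,113): 11 bp
  [113,122): 9 bp
  [122,129): 7 bp
  [129,137): 8 bp

[3,4,5,5,5,7,8,9,9,9,11,12,14,15,21]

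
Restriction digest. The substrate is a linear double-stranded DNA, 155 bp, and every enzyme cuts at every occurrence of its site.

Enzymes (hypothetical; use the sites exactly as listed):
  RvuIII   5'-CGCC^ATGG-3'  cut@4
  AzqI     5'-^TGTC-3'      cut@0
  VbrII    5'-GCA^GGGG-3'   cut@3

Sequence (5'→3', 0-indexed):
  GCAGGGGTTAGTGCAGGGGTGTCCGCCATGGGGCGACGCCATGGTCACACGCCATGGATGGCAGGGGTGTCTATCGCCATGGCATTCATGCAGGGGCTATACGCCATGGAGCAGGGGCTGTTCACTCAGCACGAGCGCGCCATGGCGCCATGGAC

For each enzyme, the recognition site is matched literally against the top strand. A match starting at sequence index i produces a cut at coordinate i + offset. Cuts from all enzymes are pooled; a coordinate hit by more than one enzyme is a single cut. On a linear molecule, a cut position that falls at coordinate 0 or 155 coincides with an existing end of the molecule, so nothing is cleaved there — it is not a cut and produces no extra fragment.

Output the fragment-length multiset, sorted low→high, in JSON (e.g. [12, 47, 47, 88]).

[3,4,4,6,8,8,8,10,11,12,13,13,13,14,28]

Per-enzyme occurrences:
  RvuIII CGCCATGG/4: at [23, 36, 49, 74, 101, 137, 145] ⇒ [27, 40, 53, 78, 105, 141, 149]
  AzqI TGTC/0: at [19, 67] ⇒ [19, 67]
  VbrII GCAGGGG/3: at [0, 12, 60, 89, 110] ⇒ [3, 15, 63, 92, 113]

Pooled cuts: [3, 15, 19, 27, 40, 53, 63, 67, 78, 92, 105, 113, 141, 149]

Fragment lengths:
  [0,3): 3 bp
  [3,15): 12 bp
  [15,19): 4 bp
  [19,27): 8 bp
  [27,40): 13 bp
  [40,53): 13 bp
  [53,63): 10 bp
  [63,67): 4 bp
  [67,78): 11 bp
  [78,92): 14 bp
  [92,105): 13 bp
  [105,113): 8 bp
  [113,141): 28 bp
  [141,149): 8 bp
  [149,155): 6 bp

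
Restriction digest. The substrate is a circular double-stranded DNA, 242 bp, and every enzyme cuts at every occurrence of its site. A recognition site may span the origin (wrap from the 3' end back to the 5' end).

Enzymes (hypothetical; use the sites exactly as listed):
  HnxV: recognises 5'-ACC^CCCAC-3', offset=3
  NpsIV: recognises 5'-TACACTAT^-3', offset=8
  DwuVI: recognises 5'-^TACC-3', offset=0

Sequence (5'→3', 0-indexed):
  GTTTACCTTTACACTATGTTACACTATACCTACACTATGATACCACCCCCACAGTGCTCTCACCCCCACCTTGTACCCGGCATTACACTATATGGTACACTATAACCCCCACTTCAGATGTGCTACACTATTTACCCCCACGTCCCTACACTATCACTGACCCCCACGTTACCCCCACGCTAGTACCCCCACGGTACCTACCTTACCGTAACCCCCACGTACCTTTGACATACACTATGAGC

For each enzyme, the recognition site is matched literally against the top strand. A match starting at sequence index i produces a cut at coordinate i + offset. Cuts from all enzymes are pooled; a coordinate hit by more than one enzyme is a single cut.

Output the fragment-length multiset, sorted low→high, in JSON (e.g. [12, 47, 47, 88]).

[1,1,2,4,4,4,4,4,5,6,7,7,7,7,8,9,9,10,10,11,12,14,17,18,18,19,24]

Scan for sites:
  HnxV ACCCCCAC/3: at [44, 61, 104, 133, 159, 170, 184, 210] ⇒ [47, 64, 107, 136, 162, 173, 187, 213]
  NpsIV TACACTAT/8: at [9, 19, 30, 83, 95, 123, 146, 230] ⇒ [17, 27, 38, 91, 103, 131, 154, 238]
  DwuVI TACC/0: at [3, 26, 40, 73, 132, 169, 183, 194, 198, 203, 219] ⇒ [3, 26, 40, 73, 132, 169, 183, 194, 198, 203, 219]

Pooled cuts: [3, 17, 26, 27, 38, 40, 47, 64, 73, 91, 103, 107, 131, 132, 136, 154, 162, 169, 173, 183, 187, 194, 198, 203, 213, 219, 238]

Fragment lengths:
  3→17: 14 bp
  17→26: 9 bp
  26→27: 1 bp
  27→38: 11 bp
  38→40: 2 bp
  40→47: 7 bp
  47→64: 17 bp
  64→73: 9 bp
  73→91: 18 bp
  91→103: 12 bp
  103→107: 4 bp
  107→131: 24 bp
  131→132: 1 bp
  132→136: 4 bp
  136→154: 18 bp
  154→162: 8 bp
  162→169: 7 bp
  169→173: 4 bp
  173→183: 10 bp
  183→187: 4 bp
  187→194: 7 bp
  194→198: 4 bp
  198→203: 5 bp
  203→213: 10 bp
  213→219: 6 bp
  219→238: 19 bp
  238→3 (wrap): 242-238+3 = 7 bp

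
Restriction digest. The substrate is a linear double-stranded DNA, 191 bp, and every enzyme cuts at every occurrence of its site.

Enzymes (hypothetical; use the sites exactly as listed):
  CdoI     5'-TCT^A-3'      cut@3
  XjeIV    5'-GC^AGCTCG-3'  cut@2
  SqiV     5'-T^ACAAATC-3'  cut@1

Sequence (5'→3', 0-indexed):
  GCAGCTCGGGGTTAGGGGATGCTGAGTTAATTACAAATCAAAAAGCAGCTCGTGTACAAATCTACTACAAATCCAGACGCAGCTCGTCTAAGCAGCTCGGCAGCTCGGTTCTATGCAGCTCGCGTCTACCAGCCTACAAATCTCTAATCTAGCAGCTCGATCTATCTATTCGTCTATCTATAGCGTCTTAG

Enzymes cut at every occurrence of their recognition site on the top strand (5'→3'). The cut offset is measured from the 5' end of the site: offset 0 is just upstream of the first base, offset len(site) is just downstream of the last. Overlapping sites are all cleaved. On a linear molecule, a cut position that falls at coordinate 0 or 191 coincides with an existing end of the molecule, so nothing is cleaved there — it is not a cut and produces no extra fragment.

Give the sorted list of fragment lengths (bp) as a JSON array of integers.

[2,3,3,4,4,4,4,5,8,8,8,8,9,9,10,10,11,11,12,14,14,30]

Scan for sites:
  CdoI (TCTA, off=3): starts [60, 86, 109, 124, 142, 147, 160, 164, 172, 176] → cuts [63, 89, 112, 127, 145, 150, 163, 167, 175, 179]
  XjeIV (GCAGCTCG, off=2): starts [0, 44, 78, 91, 99, 114, 151] → cuts [2, 46, 80, 93, 101, 116, 153]
  SqiV (TACAAATC, off=1): starts [31, 54, 65, 134] → cuts [32, 55, 66, 135]

All cut coordinates (distinct, sorted): [2, 32, 46, 55, 63, 66, 80, 89, 93, 101, 112, 116, 127, 135, 145, 150, 153, 163, 167, 175, 179]

Fragment lengths:
  [0,2): 2 bp
  [2,32): 30 bp
  [32,46): 14 bp
  [46,55): 9 bp
  [55,63): 8 bp
  [63,66): 3 bp
  [66,80): 14 bp
  [80,89): 9 bp
  [89,93): 4 bp
  [93,101): 8 bp
  [101,112): 11 bp
  [112,116): 4 bp
  [116,127): 11 bp
  [127,135): 8 bp
  [135,145): 10 bp
  [145,150): 5 bp
  [150,153): 3 bp
  [153,163): 10 bp
  [163,167): 4 bp
  [167,175): 8 bp
  [175,179): 4 bp
  [179,191): 12 bp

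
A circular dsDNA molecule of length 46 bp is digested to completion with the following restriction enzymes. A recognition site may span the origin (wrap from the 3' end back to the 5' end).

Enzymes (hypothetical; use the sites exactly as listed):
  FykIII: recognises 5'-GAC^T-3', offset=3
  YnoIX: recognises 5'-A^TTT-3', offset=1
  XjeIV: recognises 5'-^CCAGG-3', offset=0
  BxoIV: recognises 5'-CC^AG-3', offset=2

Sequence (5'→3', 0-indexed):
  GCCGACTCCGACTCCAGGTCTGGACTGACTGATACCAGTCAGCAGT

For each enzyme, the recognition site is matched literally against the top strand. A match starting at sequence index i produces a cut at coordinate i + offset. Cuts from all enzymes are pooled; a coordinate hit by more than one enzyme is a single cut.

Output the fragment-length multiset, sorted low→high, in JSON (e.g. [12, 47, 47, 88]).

Site scan:
  FykIII GACT/3: at [3, 9, 22, 26] ⇒ [6, 12, 25, 29]
  YnoIX (ATTT, off=1): no sites
  XjeIV CCAGG/0: at [13] ⇒ [13]
  BxoIV CCAG/2: at [13, 34] ⇒ [15, 36]

All cut coordinates (distinct, sorted): [6, 12, 13, 15, 25, 29, 36]

Fragments:
  6→12: 6 bp
  12→13: 1 bp
  13→15: 2 bp
  15→25: 10 bp
  25→29: 4 bp
  29→36: 7 bp
  36→6 (wrap): 46-36+6 = 16 bp

[1,2,4,6,7,10,16]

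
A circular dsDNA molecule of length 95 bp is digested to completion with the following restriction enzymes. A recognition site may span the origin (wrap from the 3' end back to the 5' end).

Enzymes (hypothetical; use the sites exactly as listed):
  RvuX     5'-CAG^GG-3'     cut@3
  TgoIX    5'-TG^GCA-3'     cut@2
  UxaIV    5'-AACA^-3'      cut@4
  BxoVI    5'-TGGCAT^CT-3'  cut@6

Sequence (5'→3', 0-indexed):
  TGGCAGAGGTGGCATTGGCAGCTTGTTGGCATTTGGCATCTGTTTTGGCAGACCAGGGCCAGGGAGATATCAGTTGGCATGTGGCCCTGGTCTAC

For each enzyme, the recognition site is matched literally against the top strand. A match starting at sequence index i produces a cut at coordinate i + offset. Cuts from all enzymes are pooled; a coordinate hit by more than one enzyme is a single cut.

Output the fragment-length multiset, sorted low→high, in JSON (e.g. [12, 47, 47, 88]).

[4,6,6,7,8,9,9,11,14,21]

Per-enzyme occurrences:
  RvuX (CAGGG, off=3): starts [53, 59] → cuts [56, 62]
  TgoIX (TGGCA, off=2): starts [0, 9, 15, 26, 33, 45, 74] → cuts [2, 11, 17, 28, 35, 47, 76]
  UxaIV (AACA, off=4): no sites
  BxoVI (TGGCATCT, off=6): starts [33] → cuts [39]

All cut coordinates (distinct, sorted): [2, 11, 17, 28, 35, 39, 47, 56, 62, 76]

Fragments:
  2→11: 9 bp
  11→17: 6 bp
  17→28: 11 bp
  28→35: 7 bp
  35→39: 4 bp
  39→47: 8 bp
  47→56: 9 bp
  56→62: 6 bp
  62→76: 14 bp
  76→2 (wrap): 95-76+2 = 21 bp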